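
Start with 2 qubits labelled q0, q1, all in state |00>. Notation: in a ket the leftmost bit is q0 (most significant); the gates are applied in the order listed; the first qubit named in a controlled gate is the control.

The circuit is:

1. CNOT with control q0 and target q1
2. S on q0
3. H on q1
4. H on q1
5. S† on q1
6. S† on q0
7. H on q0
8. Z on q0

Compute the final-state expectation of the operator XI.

In the final state, XI has expectation -1.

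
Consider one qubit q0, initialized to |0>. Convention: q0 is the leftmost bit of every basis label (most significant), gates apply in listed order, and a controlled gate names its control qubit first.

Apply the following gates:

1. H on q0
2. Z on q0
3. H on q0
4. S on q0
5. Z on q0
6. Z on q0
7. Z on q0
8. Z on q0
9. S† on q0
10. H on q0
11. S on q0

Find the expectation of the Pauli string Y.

The expectation value of Y is -1.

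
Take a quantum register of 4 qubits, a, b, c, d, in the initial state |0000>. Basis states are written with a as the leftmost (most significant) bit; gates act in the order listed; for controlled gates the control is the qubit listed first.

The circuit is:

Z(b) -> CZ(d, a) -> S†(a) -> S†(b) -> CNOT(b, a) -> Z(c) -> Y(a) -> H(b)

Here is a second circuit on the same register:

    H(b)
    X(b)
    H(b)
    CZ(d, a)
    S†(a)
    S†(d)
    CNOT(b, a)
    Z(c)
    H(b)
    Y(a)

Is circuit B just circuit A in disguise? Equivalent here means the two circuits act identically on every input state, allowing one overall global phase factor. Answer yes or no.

No — the two circuits implement different unitaries, even allowing a global phase.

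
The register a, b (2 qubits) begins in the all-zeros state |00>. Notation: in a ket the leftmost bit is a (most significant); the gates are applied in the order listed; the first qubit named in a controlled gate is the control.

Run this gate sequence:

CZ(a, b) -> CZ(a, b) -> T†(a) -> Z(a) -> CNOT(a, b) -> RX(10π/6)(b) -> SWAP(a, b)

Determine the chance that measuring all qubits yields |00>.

Outcome |00> occurs with probability 3/4.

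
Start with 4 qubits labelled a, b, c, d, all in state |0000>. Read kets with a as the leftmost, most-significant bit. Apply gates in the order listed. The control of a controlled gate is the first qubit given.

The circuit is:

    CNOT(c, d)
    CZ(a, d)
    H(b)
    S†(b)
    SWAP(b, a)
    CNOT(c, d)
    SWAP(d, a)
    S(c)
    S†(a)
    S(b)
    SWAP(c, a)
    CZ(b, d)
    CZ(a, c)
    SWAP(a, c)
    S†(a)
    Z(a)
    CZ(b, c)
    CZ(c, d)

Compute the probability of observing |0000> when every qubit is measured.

The probability of measuring |0000> is 1/2.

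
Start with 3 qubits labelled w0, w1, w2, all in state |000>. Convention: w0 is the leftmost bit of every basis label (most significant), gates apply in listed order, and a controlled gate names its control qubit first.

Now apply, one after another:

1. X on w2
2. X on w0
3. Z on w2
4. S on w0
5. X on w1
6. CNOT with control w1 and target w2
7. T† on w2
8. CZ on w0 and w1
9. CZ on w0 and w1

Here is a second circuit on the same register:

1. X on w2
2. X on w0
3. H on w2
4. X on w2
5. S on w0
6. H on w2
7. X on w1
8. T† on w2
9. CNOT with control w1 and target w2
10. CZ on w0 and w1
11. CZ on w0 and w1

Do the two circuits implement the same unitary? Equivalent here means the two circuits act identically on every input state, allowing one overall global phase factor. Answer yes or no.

No: there is an input state on which the two circuits produce genuinely different outputs (not merely differing by a phase).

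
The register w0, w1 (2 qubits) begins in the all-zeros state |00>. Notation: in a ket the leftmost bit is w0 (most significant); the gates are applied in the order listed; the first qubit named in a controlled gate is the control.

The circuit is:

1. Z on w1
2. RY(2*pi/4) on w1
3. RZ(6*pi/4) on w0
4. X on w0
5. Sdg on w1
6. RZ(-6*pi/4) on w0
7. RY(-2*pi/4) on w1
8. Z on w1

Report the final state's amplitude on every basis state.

The final amplitudes are 0 on |00>, 0 on |01>, 1/2 + I/2 on |10>, -1/2 + I/2 on |11>.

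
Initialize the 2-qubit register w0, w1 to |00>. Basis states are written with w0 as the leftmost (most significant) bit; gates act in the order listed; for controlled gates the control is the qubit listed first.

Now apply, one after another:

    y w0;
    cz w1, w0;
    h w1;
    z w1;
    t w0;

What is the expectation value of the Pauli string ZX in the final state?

The observable ZX averages to 1.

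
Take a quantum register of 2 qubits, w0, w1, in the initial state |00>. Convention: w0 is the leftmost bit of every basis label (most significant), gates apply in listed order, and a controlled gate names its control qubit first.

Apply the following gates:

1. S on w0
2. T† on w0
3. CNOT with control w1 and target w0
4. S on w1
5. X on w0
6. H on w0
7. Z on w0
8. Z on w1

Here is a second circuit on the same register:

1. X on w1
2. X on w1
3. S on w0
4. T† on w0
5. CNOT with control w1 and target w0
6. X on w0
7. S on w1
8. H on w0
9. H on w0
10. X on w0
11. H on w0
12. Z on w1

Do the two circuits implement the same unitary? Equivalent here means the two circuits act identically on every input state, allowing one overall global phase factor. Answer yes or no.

Yes: on every input state the two circuits agree up to one overall phase factor.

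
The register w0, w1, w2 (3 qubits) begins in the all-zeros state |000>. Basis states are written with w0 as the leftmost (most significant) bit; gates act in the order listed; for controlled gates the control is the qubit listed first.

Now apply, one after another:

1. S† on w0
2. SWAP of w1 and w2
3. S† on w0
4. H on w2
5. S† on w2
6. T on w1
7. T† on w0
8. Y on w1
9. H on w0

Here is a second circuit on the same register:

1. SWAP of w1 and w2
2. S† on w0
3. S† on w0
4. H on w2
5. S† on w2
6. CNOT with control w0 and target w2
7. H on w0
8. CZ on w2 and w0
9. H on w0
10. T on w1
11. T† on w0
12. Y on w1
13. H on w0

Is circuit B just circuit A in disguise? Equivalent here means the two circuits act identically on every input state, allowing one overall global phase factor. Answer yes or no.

No — the two circuits implement different unitaries, even allowing a global phase.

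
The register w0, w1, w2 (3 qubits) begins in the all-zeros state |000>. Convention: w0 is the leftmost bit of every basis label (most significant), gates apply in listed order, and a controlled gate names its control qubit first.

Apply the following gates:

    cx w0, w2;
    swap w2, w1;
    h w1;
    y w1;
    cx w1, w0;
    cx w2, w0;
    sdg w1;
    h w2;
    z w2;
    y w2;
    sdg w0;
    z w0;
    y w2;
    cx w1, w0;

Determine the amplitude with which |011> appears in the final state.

The amplitude on |011> is -I/2.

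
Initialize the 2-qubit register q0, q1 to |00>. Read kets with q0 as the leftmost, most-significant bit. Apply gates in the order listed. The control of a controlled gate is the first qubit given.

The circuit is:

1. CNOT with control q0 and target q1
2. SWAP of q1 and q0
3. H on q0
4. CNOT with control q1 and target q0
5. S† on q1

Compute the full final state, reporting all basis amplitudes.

The final amplitudes are sqrt(2)/2 on |00>, 0 on |01>, sqrt(2)/2 on |10>, 0 on |11>.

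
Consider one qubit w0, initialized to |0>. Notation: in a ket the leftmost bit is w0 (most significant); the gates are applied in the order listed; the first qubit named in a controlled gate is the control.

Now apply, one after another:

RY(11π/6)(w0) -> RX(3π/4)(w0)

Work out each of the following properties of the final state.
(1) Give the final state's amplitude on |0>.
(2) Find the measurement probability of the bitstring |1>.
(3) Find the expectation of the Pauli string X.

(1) The amplitude on |0> is -sqrt(12 - 6*sqrt(2))/8 - sqrt(4 - 2*sqrt(2))/8 - I*sqrt(6*sqrt(2) + 12)/8 + I*sqrt(2*sqrt(2) + 4)/8.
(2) The probability of measuring |1> is sqrt(6)/8 + 1/2.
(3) In the final state, X has expectation -1/2.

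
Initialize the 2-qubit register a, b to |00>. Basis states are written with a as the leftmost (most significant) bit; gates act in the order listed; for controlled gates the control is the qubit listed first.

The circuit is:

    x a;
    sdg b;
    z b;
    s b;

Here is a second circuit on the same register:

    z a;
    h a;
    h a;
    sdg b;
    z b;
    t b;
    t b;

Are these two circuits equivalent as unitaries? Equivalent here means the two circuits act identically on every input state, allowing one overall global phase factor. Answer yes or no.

No: there is an input state on which the two circuits produce genuinely different outputs (not merely differing by a phase).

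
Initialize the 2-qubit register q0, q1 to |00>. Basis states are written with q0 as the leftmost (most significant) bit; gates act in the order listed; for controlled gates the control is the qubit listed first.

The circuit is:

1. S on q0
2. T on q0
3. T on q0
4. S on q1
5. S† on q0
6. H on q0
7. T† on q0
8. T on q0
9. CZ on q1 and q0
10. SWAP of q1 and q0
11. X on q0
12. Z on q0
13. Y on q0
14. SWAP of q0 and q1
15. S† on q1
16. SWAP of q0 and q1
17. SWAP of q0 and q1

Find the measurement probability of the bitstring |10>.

The probability of measuring |10> is 1/2.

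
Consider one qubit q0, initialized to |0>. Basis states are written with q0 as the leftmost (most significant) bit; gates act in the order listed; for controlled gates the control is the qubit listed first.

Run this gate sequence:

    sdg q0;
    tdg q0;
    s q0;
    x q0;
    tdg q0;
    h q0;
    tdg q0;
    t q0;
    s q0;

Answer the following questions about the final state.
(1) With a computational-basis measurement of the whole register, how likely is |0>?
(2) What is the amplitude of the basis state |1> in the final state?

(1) A full measurement returns |0> with probability 1/2.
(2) |1> carries amplitude -sqrt(2)*exp(I*pi/4)/2 in the final state.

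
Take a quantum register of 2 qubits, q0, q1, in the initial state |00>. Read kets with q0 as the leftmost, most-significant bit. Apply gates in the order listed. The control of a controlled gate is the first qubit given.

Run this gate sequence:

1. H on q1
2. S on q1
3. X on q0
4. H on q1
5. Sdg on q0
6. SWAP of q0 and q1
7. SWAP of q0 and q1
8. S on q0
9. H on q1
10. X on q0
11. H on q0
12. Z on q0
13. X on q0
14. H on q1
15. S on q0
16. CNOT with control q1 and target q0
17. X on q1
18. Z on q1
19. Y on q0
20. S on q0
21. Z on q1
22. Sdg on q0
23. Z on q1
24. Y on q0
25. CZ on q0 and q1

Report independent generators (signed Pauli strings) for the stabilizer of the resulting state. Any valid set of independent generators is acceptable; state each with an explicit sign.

The stabilizer group can be generated by +YI, +IX, among other valid generating sets. Key observation: the block from step 3 through step 10 cancels to the identity and can be dropped.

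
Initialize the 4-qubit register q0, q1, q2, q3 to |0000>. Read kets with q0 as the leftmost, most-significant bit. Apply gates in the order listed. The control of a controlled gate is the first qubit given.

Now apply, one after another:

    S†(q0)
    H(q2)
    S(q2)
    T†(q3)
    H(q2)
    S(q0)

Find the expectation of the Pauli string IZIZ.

In the final state, IZIZ has expectation 1.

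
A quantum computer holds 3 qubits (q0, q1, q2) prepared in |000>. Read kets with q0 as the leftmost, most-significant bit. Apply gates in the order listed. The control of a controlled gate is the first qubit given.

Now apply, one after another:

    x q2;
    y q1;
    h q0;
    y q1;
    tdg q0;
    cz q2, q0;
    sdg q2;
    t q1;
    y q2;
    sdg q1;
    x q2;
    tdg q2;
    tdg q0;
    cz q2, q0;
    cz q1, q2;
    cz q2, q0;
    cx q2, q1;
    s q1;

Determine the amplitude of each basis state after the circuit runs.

The resulting statevector has amplitude -sqrt(2)*exp(I*pi/4)/2 on |011>, -sqrt(2)*exp(3*I*pi/4)/2 on |111>, and 0 on every other basis state.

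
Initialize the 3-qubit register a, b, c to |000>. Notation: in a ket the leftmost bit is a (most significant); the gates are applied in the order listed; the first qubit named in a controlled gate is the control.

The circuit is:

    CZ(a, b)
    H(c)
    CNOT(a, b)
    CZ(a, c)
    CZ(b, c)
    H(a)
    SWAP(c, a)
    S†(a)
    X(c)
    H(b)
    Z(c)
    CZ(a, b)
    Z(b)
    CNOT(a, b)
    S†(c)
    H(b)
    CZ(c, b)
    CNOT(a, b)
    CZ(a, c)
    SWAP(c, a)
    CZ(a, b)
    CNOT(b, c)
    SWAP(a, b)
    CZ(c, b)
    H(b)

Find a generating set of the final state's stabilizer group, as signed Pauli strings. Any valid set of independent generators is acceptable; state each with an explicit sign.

The final state is stabilized by the group generated by -IYZ, +IZX, -ZII; other independent generating sets are equally valid.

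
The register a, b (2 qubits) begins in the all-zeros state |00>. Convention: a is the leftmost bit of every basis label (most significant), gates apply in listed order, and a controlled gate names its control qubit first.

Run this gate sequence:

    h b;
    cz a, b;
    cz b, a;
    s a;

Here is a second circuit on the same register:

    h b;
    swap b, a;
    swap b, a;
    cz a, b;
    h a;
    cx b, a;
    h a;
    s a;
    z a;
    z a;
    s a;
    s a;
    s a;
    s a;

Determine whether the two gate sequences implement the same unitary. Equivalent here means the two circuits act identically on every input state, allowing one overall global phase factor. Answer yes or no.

Yes, they are equivalent — the unitaries differ by at most a global phase.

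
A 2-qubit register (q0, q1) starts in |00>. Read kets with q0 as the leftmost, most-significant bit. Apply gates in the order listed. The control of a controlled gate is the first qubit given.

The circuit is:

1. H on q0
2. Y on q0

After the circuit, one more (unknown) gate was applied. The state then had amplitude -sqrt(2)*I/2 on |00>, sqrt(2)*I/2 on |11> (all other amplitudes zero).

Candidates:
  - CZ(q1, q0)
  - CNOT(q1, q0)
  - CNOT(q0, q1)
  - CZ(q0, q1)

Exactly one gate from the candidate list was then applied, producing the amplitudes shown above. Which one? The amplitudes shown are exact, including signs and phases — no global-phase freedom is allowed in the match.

The unique candidate consistent with the amplitudes is CNOT(q0, q1).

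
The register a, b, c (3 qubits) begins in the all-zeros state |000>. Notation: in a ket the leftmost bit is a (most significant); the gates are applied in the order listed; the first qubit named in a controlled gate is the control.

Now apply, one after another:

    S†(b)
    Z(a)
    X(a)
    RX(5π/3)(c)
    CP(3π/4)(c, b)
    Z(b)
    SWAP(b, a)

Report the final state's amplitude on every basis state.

The final amplitudes are -sqrt(3)/2 on |010>, -I/2 on |011>, and 0 on every other basis state.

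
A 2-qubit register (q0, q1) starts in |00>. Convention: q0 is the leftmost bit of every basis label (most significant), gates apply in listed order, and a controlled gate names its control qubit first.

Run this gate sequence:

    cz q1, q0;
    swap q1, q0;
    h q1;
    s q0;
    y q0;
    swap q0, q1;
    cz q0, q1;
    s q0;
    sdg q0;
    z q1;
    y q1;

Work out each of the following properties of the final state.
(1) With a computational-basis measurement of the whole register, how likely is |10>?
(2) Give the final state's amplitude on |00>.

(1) The probability of measuring |10> is 1/2.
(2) The final state's coefficient on |00> equals -sqrt(2)/2.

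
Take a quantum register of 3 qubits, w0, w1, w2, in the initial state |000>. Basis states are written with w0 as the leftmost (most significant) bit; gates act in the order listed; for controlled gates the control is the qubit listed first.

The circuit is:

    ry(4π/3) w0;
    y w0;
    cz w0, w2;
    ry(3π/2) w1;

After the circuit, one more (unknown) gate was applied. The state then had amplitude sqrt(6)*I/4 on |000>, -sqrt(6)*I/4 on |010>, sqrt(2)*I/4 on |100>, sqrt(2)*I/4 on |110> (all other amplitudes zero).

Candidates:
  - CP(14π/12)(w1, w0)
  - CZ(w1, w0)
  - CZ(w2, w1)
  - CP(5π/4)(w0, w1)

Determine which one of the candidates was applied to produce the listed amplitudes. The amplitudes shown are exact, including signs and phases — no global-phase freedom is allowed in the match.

The applied gate was CZ(w1, w0).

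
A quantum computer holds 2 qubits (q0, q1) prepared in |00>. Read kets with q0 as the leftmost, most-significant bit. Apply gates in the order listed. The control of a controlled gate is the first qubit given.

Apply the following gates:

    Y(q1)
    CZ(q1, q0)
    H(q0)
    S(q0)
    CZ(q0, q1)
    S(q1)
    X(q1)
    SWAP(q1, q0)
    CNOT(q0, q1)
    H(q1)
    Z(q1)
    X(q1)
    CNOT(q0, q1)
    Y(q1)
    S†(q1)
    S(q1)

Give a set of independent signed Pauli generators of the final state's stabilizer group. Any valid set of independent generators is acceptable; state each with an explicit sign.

The final state is stabilized by the group generated by +IY, +ZI; other independent generating sets are equally valid.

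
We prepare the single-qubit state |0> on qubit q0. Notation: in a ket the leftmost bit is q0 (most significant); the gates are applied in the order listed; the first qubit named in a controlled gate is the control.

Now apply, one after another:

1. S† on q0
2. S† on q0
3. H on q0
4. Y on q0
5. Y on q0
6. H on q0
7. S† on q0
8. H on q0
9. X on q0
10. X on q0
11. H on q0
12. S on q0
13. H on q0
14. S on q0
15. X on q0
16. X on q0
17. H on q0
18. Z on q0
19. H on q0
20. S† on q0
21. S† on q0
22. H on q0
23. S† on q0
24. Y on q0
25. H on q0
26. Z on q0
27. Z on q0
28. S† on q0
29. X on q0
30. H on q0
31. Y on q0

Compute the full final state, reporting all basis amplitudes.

The resulting statevector has amplitude 1/2 - I/2 on |0>, 1/2 - I/2 on |1>. Key observation: gates 7-12 undo each other exactly, leaving only the rest of the circuit to track.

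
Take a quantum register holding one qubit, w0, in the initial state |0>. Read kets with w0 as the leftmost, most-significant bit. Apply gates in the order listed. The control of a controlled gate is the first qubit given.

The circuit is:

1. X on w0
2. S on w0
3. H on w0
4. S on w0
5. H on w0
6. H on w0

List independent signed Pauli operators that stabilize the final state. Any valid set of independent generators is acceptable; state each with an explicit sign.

The final state is stabilized by the group generated by -Y; other independent generating sets are equally valid.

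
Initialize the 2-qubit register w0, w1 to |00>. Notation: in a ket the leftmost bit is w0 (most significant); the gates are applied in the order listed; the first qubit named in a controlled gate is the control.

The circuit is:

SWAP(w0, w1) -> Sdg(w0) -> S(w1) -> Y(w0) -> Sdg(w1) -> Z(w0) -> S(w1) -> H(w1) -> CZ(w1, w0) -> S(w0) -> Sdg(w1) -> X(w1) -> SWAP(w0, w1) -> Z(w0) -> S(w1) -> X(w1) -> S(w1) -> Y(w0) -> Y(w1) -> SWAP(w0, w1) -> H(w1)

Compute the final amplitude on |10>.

|10> carries amplitude 1/2 - I/2 in the final state.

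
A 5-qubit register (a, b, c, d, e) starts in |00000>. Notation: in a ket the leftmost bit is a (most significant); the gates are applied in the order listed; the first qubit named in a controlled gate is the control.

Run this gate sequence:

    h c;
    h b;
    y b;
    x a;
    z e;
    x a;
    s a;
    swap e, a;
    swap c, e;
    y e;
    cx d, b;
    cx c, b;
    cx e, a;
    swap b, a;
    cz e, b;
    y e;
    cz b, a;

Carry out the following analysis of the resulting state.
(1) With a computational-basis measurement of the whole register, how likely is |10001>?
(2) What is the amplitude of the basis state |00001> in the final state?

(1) Outcome |10001> occurs with probability 1/4.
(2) The amplitude on |00001> is -I/2.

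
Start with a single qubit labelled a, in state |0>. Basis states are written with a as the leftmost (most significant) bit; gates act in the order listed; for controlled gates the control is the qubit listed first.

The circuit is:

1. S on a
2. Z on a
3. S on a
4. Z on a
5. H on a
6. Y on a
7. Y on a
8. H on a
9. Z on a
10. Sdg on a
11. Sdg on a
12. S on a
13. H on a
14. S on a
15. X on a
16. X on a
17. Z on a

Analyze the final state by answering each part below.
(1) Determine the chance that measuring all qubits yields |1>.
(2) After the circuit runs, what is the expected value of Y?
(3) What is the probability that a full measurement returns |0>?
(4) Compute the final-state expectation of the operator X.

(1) The probability of measuring |1> is 1/2. Key observation: steps 3-10 multiply out to the identity, so the circuit reduces to the remaining gates.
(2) The expectation value of Y is -1.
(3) Outcome |0> occurs with probability 1/2.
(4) The observable X averages to 0.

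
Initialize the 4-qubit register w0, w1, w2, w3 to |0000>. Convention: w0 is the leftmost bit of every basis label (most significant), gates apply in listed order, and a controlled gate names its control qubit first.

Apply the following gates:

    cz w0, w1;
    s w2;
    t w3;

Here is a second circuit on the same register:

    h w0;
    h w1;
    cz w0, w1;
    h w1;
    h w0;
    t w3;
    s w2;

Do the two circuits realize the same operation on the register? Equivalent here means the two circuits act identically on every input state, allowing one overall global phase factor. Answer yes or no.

No: there is an input state on which the two circuits produce genuinely different outputs (not merely differing by a phase).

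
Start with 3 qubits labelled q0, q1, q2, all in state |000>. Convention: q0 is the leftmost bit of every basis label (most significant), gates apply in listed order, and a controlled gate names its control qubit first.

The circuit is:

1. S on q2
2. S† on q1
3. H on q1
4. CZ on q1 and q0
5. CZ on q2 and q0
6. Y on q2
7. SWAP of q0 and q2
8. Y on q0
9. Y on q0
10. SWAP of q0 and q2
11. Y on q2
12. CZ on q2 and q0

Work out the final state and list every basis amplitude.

After the circuit, the state carries amplitude sqrt(2)/2 on |000>, sqrt(2)/2 on |010>, and 0 on every other basis state. Key observation: steps 5-12 multiply out to the identity, so the circuit reduces to the remaining gates.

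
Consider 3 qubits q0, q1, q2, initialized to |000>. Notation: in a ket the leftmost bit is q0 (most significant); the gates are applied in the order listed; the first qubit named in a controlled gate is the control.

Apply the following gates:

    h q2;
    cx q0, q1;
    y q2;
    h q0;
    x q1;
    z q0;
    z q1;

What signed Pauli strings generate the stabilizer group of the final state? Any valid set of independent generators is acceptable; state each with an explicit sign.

The final state is stabilized by the group generated by -XII, -IIX, -IZI; other independent generating sets are equally valid.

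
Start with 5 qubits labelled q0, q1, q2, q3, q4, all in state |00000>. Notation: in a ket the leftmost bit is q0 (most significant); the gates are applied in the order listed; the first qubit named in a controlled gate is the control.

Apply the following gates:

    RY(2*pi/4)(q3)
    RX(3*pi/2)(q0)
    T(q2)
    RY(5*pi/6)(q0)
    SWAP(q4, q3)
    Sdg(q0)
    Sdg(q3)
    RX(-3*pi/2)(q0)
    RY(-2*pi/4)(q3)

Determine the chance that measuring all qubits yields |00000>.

Outcome |00000> occurs with probability 1/8.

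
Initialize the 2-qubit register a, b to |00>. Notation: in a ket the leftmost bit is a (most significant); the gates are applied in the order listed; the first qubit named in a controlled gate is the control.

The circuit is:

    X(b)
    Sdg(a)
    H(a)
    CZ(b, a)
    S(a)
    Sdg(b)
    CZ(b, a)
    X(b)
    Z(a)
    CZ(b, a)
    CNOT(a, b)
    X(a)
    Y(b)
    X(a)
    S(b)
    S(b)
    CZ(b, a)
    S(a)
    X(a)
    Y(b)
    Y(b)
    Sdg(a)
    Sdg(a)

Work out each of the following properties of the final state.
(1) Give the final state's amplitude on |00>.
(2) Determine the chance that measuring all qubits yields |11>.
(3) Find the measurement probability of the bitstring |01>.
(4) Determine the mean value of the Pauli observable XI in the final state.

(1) The final state's coefficient on |00> equals -sqrt(2)/2.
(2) Outcome |11> occurs with probability 1/2.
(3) Outcome |01> occurs with probability 0.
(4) The observable XI averages to 0.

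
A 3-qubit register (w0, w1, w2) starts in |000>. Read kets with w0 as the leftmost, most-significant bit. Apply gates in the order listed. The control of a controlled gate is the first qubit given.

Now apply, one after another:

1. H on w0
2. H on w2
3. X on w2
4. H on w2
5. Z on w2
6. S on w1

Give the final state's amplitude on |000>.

|000> carries amplitude sqrt(2)/2 in the final state. Key observation: steps 2-5 multiply out to the identity, so the circuit reduces to the remaining gates.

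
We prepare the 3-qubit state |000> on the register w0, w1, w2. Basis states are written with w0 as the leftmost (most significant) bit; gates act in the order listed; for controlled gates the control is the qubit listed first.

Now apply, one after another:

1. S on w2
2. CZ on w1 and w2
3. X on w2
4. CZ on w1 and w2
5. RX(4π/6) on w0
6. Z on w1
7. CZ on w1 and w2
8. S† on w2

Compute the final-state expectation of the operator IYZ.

The observable IYZ averages to 0.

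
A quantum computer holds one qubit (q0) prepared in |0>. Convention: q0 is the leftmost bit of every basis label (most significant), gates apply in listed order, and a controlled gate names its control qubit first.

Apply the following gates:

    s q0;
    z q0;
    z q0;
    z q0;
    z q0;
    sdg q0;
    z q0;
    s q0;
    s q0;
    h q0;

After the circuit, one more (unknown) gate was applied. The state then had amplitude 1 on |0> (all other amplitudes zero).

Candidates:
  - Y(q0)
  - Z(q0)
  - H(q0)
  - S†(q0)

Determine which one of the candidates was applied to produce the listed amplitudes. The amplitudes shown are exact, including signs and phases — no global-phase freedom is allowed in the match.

It was H(q0) that produced the state shown. Key observation: steps 1-6 multiply out to the identity, so the circuit reduces to the remaining gates.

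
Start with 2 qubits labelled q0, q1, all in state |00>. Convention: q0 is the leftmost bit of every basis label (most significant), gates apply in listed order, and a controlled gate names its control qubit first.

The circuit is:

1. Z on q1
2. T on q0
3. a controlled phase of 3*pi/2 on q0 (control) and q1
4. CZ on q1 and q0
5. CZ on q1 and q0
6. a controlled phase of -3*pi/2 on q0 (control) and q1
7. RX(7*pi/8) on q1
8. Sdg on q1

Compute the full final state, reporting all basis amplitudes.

After the circuit, the state carries amplitude cos(7*pi/16) on |00>, -cos(pi/16) on |01>, 0 on |10>, 0 on |11>. Key observation: the block from step 3 through step 6 cancels to the identity and can be dropped.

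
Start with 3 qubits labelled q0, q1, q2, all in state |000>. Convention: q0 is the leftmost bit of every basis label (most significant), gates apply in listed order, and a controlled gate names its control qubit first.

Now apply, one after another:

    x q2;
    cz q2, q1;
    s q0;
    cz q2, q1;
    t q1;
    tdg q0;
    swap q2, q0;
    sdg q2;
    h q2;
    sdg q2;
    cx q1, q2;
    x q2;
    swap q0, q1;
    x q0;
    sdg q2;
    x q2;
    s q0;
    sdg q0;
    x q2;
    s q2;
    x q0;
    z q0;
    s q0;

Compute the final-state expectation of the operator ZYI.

The observable ZYI averages to 0. Key observation: the block from step 14 through step 21 cancels to the identity and can be dropped.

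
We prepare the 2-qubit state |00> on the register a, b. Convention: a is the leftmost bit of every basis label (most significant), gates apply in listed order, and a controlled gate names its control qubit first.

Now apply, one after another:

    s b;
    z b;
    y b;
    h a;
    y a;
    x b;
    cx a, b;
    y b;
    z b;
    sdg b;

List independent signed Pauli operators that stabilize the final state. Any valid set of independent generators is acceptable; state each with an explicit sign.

One valid set of independent stabilizer generators is +XY, -ZZ (any independent generating set of the same group is equally correct).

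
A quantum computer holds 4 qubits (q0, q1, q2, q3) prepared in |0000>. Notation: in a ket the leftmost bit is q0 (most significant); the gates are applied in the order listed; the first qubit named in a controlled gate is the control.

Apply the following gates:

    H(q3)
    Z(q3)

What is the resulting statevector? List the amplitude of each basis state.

The final amplitudes are sqrt(2)/2 on |0000>, -sqrt(2)/2 on |0001>, and 0 on every other basis state.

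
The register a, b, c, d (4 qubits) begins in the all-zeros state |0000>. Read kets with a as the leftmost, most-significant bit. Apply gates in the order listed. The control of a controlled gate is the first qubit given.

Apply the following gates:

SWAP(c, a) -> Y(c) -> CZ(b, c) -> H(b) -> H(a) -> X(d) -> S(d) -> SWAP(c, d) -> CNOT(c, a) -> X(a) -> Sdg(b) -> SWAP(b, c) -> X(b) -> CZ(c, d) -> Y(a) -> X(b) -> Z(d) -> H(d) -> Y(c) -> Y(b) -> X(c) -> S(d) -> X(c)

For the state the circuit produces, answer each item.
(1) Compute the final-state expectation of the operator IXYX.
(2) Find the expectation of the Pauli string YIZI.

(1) The expectation value of IXYX is 0.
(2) In the final state, YIZI has expectation 0.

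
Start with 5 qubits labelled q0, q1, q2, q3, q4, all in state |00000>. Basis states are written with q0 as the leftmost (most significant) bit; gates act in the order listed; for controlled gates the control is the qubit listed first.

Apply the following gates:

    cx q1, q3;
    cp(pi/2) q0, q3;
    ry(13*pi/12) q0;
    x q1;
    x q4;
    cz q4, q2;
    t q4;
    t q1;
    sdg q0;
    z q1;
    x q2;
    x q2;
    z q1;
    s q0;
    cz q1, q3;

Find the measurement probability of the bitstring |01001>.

Outcome |01001> occurs with probability -sqrt(6)/8 - sqrt(2)/8 + 1/2. Key observation: gates 9-14 undo each other exactly, leaving only the rest of the circuit to track.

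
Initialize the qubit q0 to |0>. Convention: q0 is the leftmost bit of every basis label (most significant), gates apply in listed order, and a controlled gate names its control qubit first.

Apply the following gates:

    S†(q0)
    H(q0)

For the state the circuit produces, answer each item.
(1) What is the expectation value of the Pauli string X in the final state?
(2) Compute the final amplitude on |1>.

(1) The expectation value of X is 1.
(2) The final state's coefficient on |1> equals sqrt(2)/2.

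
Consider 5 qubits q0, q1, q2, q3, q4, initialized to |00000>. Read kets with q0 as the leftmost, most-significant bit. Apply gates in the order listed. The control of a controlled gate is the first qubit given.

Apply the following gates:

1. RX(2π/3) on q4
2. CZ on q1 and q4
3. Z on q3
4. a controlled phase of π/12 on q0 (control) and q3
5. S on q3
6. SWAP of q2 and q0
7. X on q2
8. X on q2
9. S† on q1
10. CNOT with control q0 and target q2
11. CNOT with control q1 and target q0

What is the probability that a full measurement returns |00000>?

A full measurement returns |00000> with probability 1/4. Key observation: gates 7-8 undo each other exactly, leaving only the rest of the circuit to track.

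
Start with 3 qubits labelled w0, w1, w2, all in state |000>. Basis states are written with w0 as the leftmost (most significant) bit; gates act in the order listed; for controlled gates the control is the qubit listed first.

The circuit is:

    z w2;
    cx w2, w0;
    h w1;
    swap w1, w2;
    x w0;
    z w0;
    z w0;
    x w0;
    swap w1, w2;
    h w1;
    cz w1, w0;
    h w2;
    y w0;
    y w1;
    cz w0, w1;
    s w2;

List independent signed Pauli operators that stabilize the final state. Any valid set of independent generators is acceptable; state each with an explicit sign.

One valid set of independent stabilizer generators is +IIY, -ZII, -IZI (any independent generating set of the same group is equally correct). Key observation: steps 3-10 multiply out to the identity, so the circuit reduces to the remaining gates.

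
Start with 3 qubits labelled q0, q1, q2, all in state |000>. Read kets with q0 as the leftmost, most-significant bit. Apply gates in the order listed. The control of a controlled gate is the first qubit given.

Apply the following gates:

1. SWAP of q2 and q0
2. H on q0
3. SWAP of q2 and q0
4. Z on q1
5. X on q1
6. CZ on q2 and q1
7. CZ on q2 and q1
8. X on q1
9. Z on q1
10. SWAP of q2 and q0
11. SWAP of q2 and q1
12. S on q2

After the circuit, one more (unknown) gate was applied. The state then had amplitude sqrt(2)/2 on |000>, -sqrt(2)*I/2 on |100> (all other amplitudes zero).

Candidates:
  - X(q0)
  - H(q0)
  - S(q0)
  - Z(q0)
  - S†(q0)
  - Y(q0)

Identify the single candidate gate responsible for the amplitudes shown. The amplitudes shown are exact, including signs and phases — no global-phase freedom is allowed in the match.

The unique candidate consistent with the amplitudes is S†(q0). Key observation: the block from step 3 through step 10 cancels to the identity and can be dropped.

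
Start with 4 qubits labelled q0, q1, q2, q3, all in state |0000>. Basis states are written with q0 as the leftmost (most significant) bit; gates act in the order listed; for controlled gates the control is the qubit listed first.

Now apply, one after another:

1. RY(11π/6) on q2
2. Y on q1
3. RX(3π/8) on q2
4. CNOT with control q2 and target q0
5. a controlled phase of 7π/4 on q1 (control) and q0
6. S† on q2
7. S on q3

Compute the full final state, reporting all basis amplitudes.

The final amplitudes are -sqrt(2)*sin(3*pi/16)/4 + sqrt(6)*sin(3*pi/16)/4 - sqrt(6)*I*cos(3*pi/16)/4 - sqrt(2)*I*cos(3*pi/16)/4 on |0100>, sqrt(6)*exp(-I*pi/4)*cos(3*pi/16)/4 + sqrt(2)*I*exp(-I*pi/4)*sin(3*pi/16)/4 - sqrt(2)*exp(-I*pi/4)*cos(3*pi/16)/4 + sqrt(6)*I*exp(-I*pi/4)*sin(3*pi/16)/4 on |1110>, and 0 on every other basis state.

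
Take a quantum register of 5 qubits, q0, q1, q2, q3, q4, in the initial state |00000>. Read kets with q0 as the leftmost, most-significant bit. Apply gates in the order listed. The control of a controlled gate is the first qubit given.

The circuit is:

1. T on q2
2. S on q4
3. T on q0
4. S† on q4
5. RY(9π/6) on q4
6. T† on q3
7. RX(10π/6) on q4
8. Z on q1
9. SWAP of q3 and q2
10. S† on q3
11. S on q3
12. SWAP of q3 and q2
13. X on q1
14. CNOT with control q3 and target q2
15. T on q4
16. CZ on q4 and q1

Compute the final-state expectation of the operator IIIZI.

The observable IIIZI averages to 1. Key observation: steps 9-12 multiply out to the identity, so the circuit reduces to the remaining gates.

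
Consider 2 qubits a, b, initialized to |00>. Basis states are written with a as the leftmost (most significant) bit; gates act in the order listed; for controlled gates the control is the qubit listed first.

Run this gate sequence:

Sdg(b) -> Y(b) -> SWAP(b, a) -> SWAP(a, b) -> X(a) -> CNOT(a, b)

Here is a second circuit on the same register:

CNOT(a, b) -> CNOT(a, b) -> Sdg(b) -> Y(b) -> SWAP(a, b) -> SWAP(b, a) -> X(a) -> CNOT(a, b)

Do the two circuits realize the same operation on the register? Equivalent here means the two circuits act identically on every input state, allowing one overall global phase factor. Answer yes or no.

Yes: on every input state the two circuits agree up to one overall phase factor.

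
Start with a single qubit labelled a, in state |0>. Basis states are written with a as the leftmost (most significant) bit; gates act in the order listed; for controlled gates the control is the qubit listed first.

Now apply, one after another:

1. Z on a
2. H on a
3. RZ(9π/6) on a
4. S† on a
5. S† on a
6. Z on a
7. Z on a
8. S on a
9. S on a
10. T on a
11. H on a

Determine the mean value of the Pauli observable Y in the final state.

The expectation value of Y is sqrt(2)/2. Key observation: the block from step 4 through step 9 cancels to the identity and can be dropped.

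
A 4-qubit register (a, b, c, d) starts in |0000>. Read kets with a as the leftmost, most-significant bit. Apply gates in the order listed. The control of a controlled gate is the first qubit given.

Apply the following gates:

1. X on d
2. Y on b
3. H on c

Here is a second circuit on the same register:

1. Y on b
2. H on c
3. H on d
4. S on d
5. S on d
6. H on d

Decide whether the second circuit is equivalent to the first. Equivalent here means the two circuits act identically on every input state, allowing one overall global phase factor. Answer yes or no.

Yes, they are equivalent — the unitaries differ by at most a global phase.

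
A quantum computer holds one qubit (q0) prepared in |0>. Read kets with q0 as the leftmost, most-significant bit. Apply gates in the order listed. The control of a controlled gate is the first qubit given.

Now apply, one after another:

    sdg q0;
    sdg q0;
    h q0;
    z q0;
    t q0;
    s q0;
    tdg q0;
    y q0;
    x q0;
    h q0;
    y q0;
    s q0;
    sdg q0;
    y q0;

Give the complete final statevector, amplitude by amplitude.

The resulting statevector has amplitude -1/2 + I/2 on |0>, 1/2 + I/2 on |1>.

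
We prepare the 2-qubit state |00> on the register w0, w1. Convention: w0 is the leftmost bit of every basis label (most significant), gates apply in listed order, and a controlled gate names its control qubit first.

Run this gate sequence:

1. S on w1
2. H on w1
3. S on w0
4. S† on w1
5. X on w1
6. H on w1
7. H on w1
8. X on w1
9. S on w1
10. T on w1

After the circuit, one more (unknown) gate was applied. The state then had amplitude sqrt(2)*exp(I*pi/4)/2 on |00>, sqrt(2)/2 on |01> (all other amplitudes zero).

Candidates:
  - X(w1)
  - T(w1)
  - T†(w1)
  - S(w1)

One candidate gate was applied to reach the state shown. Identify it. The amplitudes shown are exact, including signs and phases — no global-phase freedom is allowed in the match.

The unique candidate consistent with the amplitudes is X(w1).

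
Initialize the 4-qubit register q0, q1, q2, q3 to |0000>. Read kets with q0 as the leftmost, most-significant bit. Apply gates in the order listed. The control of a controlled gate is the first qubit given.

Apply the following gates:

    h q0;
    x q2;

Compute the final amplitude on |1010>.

The final state's coefficient on |1010> equals sqrt(2)/2.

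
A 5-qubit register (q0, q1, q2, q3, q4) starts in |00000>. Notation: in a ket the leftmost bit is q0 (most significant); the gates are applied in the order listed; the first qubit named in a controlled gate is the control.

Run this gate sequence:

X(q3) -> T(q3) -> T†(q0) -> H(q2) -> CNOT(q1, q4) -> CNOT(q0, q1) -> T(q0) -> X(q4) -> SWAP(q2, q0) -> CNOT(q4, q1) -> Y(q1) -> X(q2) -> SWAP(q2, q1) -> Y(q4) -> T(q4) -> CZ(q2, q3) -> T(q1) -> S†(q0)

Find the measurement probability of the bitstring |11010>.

The probability of measuring |11010> is 1/2.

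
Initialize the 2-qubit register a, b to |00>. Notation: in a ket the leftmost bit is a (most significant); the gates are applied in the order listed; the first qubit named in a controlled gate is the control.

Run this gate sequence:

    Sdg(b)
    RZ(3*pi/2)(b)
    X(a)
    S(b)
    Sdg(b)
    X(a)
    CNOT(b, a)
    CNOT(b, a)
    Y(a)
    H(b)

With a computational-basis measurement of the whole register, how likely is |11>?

The probability of measuring |11> is 1/2. Key observation: steps 3-6 multiply out to the identity, so the circuit reduces to the remaining gates.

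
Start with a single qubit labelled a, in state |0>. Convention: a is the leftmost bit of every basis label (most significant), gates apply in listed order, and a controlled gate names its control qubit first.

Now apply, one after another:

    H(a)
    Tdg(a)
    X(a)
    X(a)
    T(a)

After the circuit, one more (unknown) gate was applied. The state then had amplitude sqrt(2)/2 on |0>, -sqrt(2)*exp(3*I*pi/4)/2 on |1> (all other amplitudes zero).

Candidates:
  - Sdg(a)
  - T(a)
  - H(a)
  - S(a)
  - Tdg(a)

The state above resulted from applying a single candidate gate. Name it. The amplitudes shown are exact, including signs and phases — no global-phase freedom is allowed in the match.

The applied gate was Tdg(a). Key observation: steps 3-4 multiply out to the identity, so the circuit reduces to the remaining gates.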